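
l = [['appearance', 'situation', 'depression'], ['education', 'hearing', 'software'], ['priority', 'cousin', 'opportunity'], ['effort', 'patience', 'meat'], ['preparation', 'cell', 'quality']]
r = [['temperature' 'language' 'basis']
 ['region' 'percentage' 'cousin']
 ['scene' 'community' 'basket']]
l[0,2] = 'depression'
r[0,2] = 'basis'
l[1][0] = 'education'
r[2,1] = 'community'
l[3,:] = ['effort', 'patience', 'meat']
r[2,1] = 'community'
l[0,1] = 'situation'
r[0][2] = 'basis'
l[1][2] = 'software'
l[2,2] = 'opportunity'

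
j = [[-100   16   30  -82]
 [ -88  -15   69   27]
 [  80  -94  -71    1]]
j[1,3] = 27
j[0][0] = -100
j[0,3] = -82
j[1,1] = -15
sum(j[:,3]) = -54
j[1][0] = -88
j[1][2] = 69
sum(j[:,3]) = -54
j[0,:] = [-100, 16, 30, -82]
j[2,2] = -71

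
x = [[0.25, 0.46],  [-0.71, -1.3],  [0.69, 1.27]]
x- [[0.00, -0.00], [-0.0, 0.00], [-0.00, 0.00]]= [[0.25, 0.46], [-0.71, -1.30], [0.69, 1.27]]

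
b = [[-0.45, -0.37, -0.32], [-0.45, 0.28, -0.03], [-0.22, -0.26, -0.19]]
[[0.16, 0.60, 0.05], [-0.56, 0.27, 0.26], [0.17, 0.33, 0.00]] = b@[[0.68,-0.56,-0.37],[-0.95,-0.05,0.34],[-0.37,-1.02,-0.04]]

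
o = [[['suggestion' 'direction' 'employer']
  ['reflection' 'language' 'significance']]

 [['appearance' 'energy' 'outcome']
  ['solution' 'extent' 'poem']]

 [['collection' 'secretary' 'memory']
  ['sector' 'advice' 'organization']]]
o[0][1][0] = 'reflection'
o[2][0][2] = 'memory'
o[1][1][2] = 'poem'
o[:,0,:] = [['suggestion', 'direction', 'employer'], ['appearance', 'energy', 'outcome'], ['collection', 'secretary', 'memory']]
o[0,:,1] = ['direction', 'language']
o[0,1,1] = 'language'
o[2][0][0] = 'collection'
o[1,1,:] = ['solution', 'extent', 'poem']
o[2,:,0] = ['collection', 'sector']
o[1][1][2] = 'poem'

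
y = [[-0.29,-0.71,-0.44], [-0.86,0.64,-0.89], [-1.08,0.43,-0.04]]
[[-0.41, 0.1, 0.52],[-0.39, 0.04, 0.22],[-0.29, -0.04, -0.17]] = y @ [[0.36, 0.01, 0.02], [0.26, -0.08, -0.40], [0.28, -0.11, -0.55]]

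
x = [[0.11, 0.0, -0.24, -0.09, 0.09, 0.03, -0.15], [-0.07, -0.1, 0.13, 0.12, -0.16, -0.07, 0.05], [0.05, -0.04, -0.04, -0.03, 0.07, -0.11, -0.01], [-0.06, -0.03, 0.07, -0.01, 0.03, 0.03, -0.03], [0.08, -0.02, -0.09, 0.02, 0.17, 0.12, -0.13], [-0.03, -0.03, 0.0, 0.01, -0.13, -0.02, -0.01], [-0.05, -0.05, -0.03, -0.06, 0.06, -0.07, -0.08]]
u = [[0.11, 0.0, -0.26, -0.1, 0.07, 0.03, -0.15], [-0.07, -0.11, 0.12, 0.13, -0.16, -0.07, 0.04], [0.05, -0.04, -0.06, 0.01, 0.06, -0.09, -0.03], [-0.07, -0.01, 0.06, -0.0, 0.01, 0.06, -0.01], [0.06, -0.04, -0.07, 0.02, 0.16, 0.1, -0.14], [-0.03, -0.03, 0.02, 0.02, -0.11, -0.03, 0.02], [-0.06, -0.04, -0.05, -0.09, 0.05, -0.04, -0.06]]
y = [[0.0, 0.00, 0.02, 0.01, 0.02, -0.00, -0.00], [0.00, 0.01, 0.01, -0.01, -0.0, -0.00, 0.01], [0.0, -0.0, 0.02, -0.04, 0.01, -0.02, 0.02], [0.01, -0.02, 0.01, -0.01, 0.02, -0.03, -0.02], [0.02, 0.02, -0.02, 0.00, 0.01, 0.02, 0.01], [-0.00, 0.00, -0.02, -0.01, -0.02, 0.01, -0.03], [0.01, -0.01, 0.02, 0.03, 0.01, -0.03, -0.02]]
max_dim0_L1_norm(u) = 0.64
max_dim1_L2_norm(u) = 0.34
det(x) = -0.00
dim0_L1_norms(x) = [0.45, 0.27, 0.6, 0.34, 0.71, 0.45, 0.46]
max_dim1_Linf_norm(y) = 0.04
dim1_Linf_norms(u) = [0.26, 0.16, 0.09, 0.07, 0.16, 0.11, 0.09]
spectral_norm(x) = 0.49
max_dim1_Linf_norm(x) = 0.24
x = y + u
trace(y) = 0.02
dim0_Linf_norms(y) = [0.02, 0.02, 0.02, 0.04, 0.02, 0.03, 0.03]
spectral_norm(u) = 0.48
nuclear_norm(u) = 1.13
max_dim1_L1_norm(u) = 0.72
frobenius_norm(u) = 0.58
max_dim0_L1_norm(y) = 0.12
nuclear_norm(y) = 0.25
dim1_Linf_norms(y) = [0.02, 0.01, 0.04, 0.03, 0.02, 0.03, 0.03]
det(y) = -0.00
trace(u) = 0.01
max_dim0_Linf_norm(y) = 0.04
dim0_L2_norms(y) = [0.02, 0.03, 0.05, 0.05, 0.04, 0.05, 0.05]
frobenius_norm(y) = 0.11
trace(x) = 0.03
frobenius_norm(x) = 0.59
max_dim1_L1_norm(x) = 0.71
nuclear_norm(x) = 1.16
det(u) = 0.00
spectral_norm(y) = 0.08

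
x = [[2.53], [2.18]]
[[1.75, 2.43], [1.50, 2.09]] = x@ [[0.69,0.96]]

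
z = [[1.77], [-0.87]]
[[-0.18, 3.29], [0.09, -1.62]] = z @ [[-0.10,  1.86]]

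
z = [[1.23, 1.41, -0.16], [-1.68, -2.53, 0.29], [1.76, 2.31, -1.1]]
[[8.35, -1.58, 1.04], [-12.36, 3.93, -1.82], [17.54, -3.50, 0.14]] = z @ [[5.0, 2.09, 0.08],[0.86, -2.89, 0.88],[-6.14, 0.46, 1.85]]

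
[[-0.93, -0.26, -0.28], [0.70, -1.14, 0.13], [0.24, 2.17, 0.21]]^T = [[-0.93, 0.7, 0.24], [-0.26, -1.14, 2.17], [-0.28, 0.13, 0.21]]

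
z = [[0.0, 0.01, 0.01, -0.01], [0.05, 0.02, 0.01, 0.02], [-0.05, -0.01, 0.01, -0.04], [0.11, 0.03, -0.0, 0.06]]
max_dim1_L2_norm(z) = 0.13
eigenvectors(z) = [[(-0.15+0.15j), (-0.15-0.15j), 0.36-0.13j, (0.36+0.13j)], [0.21+0.13j, (0.21-0.13j), (-0.12+0.42j), -0.12-0.42j], [-0.55+0.17j, (-0.55-0.17j), -0.48-0.30j, (-0.48+0.3j)], [0.75+0.00j, 0.75-0.00j, (-0.58+0j), -0.58-0.00j]]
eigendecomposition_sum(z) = [[0.00+0.02j, 0.01j, 0.01+0.01j, (-0+0.01j)], [(0.02-0.01j), (0.01-0.01j), 0.00-0.01j, (0.01+0j)], [(-0.03+0.05j), -0.00+0.03j, (0.01+0.02j), (-0.02+0.01j)], [0.05-0.06j, (0.02-0.04j), -0.03j, 0.03-0.01j]] + [[0.00-0.02j,  0.00-0.01j,  (0.01-0.01j),  -0.00-0.01j],[0.02+0.01j,  (0.01+0.01j),  0.00+0.01j,  (0.01-0j)],[-0.03-0.05j,  -0.00-0.03j,  0.01-0.02j,  -0.02-0.01j],[0.05+0.06j,  (0.02+0.04j),  0.00+0.03j,  0.03+0.01j]] + [[-0.00+0.00j, 0.00+0.00j, (-0-0j), (-0-0j)], [0.00-0.00j, (-0+0j), 0j, -0j], [0j, -0.00-0.00j, (-0+0j), 0j], [0.00-0.00j, -0.00-0.00j, -0.00+0.00j, 0j]] + [[-0.00-0.00j, 0.00-0.00j, (-0+0j), (-0+0j)], [0j, -0.00-0.00j, 0.00-0.00j, 0.00+0.00j], [0.00-0.00j, -0.00+0.00j, (-0-0j), 0.00-0.00j], [0j, -0.00+0.00j, (-0-0j), -0j]]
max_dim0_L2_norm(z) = 0.13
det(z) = 0.00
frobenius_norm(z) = 0.16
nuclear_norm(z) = 0.19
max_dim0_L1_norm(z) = 0.21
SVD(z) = [[0.02,-0.64,0.62,-0.46],[-0.37,-0.54,0.02,0.76],[0.41,-0.55,-0.7,-0.17],[-0.83,-0.05,-0.35,-0.43]] @ diag([0.15450750064925373, 0.026594246420360082, 0.004129447334285878, 0.0017680399224537682]) @ [[-0.85,  -0.23,  0.0,  -0.48], [-0.18,  -0.49,  -0.65,  0.55], [-0.44,  0.80,  -0.15,  0.39], [-0.24,  -0.27,  0.75,  0.56]]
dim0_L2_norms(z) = [0.13, 0.04, 0.02, 0.08]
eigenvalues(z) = [(0.05+0.03j), (0.05-0.03j), (-0+0j), (-0-0j)]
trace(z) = 0.09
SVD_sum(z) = [[-0.00, -0.0, 0.00, -0.0],[0.05, 0.01, -0.00, 0.03],[-0.05, -0.01, 0.0, -0.03],[0.11, 0.03, -0.00, 0.06]] + [[0.00, 0.01, 0.01, -0.01], [0.0, 0.01, 0.01, -0.01], [0.00, 0.01, 0.01, -0.01], [0.0, 0.00, 0.00, -0.0]] + [[-0.0, 0.00, -0.00, 0.00], [-0.0, 0.00, -0.0, 0.0], [0.00, -0.00, 0.0, -0.0], [0.0, -0.00, 0.0, -0.00]] + [[0.0, 0.00, -0.00, -0.00], [-0.0, -0.00, 0.00, 0.0], [0.0, 0.0, -0.00, -0.00], [0.0, 0.00, -0.0, -0.0]]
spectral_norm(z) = 0.15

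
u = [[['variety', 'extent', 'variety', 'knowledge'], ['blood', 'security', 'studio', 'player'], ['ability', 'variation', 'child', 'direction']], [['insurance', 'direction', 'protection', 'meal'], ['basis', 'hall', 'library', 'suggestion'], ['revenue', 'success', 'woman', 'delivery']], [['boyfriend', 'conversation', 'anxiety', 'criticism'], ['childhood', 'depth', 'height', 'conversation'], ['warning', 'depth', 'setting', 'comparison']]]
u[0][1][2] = 'studio'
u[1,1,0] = 'basis'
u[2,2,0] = 'warning'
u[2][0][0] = 'boyfriend'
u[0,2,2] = 'child'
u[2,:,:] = [['boyfriend', 'conversation', 'anxiety', 'criticism'], ['childhood', 'depth', 'height', 'conversation'], ['warning', 'depth', 'setting', 'comparison']]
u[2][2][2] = 'setting'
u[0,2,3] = 'direction'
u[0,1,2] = 'studio'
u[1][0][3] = 'meal'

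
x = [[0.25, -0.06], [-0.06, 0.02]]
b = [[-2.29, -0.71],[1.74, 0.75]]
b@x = [[-0.53, 0.12], [0.39, -0.09]]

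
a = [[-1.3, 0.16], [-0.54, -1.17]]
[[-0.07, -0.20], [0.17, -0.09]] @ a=[[0.2,0.22], [-0.17,0.13]]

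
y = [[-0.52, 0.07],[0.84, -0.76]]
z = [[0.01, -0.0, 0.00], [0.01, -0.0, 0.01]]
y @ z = [[-0.00, 0.0, 0.0], [0.0, 0.0, -0.01]]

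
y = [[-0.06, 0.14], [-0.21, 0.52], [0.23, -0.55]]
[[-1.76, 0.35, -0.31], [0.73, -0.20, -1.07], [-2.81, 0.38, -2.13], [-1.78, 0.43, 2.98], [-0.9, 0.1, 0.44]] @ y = [[-0.04, 0.11],  [-0.25, 0.59],  [-0.40, 0.98],  [0.70, -1.66],  [0.13, -0.32]]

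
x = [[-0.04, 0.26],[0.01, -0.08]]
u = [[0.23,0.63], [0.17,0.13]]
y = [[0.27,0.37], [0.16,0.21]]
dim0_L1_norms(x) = [0.05, 0.34]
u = x + y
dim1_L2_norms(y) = [0.46, 0.26]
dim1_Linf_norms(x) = [0.26, 0.08]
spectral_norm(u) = 0.70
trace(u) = 0.36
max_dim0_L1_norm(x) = 0.34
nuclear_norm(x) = 0.28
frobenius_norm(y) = 0.53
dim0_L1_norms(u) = [0.4, 0.76]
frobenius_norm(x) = 0.28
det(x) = 0.00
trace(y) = 0.48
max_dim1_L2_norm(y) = 0.46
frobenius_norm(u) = 0.70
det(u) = -0.08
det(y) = -0.00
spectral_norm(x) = 0.28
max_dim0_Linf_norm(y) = 0.37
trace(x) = -0.12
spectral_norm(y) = 0.53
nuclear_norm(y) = 0.53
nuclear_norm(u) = 0.81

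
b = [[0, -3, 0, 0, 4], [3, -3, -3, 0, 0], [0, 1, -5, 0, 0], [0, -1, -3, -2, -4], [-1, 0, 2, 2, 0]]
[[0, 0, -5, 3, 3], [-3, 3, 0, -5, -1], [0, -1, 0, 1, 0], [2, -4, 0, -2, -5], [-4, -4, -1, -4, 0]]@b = [[-3, -8, 22, 0, -12], [10, 5, 4, 8, 8], [-3, 2, 0, -2, -4], [-7, 8, 8, -6, 16], [-12, 27, 29, 8, 0]]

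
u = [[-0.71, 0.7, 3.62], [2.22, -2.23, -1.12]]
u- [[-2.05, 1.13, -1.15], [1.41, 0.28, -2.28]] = [[1.34, -0.43, 4.77], [0.81, -2.51, 1.16]]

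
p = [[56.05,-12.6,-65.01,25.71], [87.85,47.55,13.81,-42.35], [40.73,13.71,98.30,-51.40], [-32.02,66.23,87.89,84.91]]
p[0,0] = 56.05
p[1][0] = 87.85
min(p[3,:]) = -32.02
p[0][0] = 56.05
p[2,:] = [40.73, 13.71, 98.3, -51.4]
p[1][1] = 47.55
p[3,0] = -32.02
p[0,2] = -65.01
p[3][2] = 87.89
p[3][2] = 87.89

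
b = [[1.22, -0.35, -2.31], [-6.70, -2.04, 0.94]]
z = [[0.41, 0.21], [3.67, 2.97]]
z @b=[[-0.91, -0.57, -0.75], [-15.42, -7.34, -5.69]]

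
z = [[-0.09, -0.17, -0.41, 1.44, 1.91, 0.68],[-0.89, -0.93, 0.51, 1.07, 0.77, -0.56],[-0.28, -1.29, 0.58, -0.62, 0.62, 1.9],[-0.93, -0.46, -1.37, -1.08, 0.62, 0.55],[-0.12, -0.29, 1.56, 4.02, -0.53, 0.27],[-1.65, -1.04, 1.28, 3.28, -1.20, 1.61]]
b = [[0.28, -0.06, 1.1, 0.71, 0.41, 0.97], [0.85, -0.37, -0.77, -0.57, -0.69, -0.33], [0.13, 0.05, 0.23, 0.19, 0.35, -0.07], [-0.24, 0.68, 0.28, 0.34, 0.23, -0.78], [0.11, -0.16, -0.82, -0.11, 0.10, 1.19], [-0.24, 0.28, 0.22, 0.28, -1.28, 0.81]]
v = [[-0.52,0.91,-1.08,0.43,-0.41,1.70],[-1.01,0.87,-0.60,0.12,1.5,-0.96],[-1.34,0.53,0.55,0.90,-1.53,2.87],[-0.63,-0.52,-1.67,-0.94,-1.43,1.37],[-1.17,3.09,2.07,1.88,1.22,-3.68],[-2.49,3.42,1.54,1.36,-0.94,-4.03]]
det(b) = -0.06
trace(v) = -2.85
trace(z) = -0.44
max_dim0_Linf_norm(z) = 4.02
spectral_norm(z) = 6.33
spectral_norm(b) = 2.11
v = z @ b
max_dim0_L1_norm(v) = 14.61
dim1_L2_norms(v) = [2.35, 2.31, 3.71, 2.87, 5.81, 6.26]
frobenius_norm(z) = 7.80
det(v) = 1.42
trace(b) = 1.39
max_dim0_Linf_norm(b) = 1.28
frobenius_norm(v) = 10.29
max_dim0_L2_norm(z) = 5.63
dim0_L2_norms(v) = [3.32, 4.84, 3.36, 2.7, 3.03, 6.61]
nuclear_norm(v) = 18.42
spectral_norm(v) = 8.74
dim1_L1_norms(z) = [4.7, 4.73, 5.29, 5.01, 6.79, 10.06]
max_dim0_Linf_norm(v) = 4.03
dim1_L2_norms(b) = [1.7, 1.54, 0.49, 1.17, 1.47, 1.6]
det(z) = -21.24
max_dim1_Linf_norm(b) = 1.28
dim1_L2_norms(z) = [2.53, 1.99, 2.54, 2.19, 4.36, 4.5]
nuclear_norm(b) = 6.98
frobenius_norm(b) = 3.40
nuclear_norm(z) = 15.15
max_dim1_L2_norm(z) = 4.5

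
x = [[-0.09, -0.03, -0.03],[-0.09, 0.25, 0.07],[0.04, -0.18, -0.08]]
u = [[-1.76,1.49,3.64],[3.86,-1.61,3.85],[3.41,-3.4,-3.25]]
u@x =[[0.17, -0.23, -0.13], [-0.05, -1.21, -0.54], [-0.13, -0.37, -0.08]]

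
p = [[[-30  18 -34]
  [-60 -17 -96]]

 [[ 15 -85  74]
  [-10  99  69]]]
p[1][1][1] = 99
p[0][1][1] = -17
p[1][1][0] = -10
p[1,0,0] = 15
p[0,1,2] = -96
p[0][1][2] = -96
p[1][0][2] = 74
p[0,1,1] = -17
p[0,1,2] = -96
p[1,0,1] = -85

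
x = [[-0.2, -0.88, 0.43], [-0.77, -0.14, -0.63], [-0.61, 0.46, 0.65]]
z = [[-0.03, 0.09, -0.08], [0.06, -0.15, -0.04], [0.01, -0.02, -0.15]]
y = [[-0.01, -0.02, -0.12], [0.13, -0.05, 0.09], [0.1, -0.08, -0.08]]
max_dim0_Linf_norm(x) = 0.88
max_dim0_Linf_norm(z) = 0.15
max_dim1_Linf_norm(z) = 0.15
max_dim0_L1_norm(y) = 0.29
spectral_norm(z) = 0.19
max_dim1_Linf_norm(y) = 0.13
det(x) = -1.01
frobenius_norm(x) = 1.74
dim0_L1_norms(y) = [0.24, 0.15, 0.29]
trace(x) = 0.31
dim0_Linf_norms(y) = [0.13, 0.08, 0.12]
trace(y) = -0.14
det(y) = 0.00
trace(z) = -0.33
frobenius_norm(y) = 0.26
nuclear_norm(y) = 0.37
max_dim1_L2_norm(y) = 0.17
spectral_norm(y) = 0.19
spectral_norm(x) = 1.01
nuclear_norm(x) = 3.01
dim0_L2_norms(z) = [0.07, 0.18, 0.17]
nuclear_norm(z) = 0.37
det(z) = 0.00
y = z @ x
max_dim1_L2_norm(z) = 0.17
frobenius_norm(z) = 0.26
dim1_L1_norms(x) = [1.51, 1.54, 1.72]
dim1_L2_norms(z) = [0.12, 0.17, 0.15]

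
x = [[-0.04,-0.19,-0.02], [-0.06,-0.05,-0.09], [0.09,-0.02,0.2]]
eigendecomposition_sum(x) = [[0.01,-0.01,0.04], [-0.03,0.02,-0.07], [0.08,-0.07,0.18]] + [[-0.06, -0.16, -0.05], [-0.03, -0.08, -0.02], [0.01, 0.04, 0.01]] + [[0.01, -0.02, -0.01],[-0.0, 0.00, 0.00],[-0.0, 0.01, 0.00]]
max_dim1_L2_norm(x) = 0.22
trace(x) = 0.11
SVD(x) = [[0.37,0.88,0.28], [0.47,0.08,-0.88], [-0.8,0.46,-0.39]] @ diag([0.2517778273583756, 0.19325104031140583, 0.007871535381070894]) @ [[-0.46, -0.31, -0.83], [0.01, -0.94, 0.35], [0.89, -0.15, -0.43]]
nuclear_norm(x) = 0.45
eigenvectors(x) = [[-0.18,  0.88,  -0.87], [0.34,  0.43,  0.20], [-0.92,  -0.21,  0.44]]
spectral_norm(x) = 0.25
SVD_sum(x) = [[-0.04, -0.03, -0.08], [-0.05, -0.04, -0.10], [0.09, 0.06, 0.17]] + [[0.00, -0.16, 0.06], [0.0, -0.01, 0.01], [0.0, -0.08, 0.03]] + [[0.0, -0.0, -0.0], [-0.01, 0.00, 0.00], [-0.00, 0.00, 0.0]]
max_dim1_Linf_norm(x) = 0.2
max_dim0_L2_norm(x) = 0.22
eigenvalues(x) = [0.22, -0.13, 0.01]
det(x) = -0.00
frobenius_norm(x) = 0.32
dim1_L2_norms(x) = [0.2, 0.12, 0.22]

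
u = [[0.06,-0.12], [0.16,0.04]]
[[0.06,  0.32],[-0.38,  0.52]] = u @ [[-2.01,3.49], [-1.52,-0.91]]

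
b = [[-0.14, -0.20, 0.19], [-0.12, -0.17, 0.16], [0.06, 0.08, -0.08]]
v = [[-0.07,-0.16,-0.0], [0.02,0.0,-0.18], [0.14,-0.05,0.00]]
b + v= [[-0.21, -0.36, 0.19], [-0.10, -0.17, -0.02], [0.2, 0.03, -0.08]]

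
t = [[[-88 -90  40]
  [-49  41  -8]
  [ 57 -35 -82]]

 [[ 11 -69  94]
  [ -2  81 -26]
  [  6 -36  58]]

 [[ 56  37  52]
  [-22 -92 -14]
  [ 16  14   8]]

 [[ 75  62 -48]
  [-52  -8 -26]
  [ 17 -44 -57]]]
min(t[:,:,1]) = -92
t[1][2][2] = 58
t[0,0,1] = -90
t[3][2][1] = -44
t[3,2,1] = -44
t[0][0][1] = -90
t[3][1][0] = -52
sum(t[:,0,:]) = 132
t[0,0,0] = -88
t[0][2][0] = 57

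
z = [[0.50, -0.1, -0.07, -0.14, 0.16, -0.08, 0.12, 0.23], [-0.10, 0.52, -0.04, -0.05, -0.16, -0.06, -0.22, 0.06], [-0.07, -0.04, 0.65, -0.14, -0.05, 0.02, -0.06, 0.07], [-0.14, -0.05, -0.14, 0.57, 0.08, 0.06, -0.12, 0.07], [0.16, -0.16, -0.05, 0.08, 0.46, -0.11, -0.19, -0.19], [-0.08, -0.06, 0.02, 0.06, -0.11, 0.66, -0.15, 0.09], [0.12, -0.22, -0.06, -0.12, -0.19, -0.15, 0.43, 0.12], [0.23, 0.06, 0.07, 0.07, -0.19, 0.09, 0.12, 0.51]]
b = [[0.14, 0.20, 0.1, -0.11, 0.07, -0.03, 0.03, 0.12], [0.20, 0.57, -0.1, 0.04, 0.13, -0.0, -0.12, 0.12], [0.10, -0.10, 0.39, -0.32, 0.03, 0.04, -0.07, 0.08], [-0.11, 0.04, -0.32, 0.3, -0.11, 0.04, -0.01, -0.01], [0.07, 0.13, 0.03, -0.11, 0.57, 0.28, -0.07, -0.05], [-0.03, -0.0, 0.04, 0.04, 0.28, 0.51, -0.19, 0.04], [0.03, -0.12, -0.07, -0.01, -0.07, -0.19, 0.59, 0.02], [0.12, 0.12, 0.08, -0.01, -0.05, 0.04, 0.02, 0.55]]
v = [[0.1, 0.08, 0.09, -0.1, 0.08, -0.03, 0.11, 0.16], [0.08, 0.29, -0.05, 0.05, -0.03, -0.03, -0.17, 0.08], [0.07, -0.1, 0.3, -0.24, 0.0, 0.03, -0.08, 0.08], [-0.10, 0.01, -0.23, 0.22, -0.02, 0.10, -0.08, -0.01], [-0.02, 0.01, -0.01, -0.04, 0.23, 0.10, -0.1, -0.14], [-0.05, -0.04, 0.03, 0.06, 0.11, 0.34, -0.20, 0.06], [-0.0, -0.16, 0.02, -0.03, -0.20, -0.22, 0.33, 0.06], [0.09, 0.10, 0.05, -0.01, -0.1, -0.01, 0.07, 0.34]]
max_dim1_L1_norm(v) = 1.02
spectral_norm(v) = 0.70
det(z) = 0.00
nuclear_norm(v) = 2.32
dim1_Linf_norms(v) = [0.16, 0.29, 0.3, 0.23, 0.23, 0.34, 0.33, 0.34]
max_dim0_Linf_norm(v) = 0.34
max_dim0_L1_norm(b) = 1.31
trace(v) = 2.15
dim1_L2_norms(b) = [0.32, 0.65, 0.54, 0.47, 0.67, 0.62, 0.64, 0.59]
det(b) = -0.00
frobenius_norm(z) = 1.78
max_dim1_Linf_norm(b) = 0.59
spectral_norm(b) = 1.00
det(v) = -0.00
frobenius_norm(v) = 1.08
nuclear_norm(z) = 4.30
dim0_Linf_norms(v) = [0.1, 0.29, 0.3, 0.24, 0.23, 0.34, 0.33, 0.34]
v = z @ b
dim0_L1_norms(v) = [0.51, 0.79, 0.78, 0.75, 0.77, 0.86, 1.14, 0.93]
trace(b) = 3.62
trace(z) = 4.30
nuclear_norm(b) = 3.64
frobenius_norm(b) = 1.62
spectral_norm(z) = 0.93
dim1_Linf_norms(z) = [0.5, 0.52, 0.65, 0.57, 0.46, 0.66, 0.43, 0.51]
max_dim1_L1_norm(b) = 1.31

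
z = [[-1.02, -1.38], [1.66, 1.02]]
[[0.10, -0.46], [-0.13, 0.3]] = z@[[-0.06,  -0.04], [-0.03,  0.36]]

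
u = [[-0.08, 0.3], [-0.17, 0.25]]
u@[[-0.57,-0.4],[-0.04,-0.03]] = [[0.03,  0.02],[0.09,  0.06]]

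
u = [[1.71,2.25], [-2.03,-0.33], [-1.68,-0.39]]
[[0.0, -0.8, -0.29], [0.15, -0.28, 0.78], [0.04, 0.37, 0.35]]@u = [[2.11, 0.38],[-0.49, 0.13],[-1.27, -0.17]]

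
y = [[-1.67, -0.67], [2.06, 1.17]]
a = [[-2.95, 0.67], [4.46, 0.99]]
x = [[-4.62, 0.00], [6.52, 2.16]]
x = y + a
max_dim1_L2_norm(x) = 6.87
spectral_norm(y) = 2.97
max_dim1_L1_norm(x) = 8.68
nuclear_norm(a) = 6.47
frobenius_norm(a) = 5.48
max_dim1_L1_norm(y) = 3.23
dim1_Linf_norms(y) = [1.67, 2.06]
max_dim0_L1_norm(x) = 11.14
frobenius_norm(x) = 8.28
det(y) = -0.57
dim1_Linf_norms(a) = [2.95, 4.46]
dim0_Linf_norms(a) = [4.46, 0.99]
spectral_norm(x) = 8.19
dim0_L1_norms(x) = [11.14, 2.16]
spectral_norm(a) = 5.37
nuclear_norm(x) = 9.41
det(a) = -5.91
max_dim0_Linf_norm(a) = 4.46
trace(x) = -2.46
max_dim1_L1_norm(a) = 5.45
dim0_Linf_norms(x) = [6.52, 2.16]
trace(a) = -1.96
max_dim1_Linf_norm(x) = 6.52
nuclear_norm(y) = 3.16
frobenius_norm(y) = 2.97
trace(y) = -0.50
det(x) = -9.98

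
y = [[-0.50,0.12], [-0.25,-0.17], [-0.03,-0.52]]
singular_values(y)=[0.56, 0.56]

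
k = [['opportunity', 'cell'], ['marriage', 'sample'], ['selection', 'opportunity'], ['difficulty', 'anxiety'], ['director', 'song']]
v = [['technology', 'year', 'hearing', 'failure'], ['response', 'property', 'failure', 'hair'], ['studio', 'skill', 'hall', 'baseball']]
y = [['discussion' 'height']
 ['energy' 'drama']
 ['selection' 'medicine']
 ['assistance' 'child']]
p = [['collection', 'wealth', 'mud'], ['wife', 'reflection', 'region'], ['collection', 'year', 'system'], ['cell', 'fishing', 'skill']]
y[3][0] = 'assistance'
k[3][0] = 'difficulty'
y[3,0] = 'assistance'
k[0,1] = 'cell'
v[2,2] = 'hall'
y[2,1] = 'medicine'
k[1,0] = 'marriage'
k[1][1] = 'sample'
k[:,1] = ['cell', 'sample', 'opportunity', 'anxiety', 'song']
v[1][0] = 'response'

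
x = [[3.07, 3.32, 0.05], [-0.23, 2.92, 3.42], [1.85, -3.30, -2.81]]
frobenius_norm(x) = 7.93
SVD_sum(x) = [[-0.07, 2.05, 1.57], [-0.11, 3.49, 2.68], [0.11, -3.47, -2.66]] + [[3.22, 1.18, -1.40], [-0.49, -0.18, 0.21], [1.41, 0.52, -0.61]] + [[-0.09, 0.09, -0.12], [0.37, -0.39, 0.53], [0.33, -0.34, 0.46]]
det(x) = 28.09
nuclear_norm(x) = 11.83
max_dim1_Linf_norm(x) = 3.42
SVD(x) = [[-0.38, 0.91, -0.17], [-0.65, -0.14, 0.74], [0.65, 0.4, 0.65]] @ diag([6.723508448618435, 4.084429291955096, 1.0227274809917373]) @ [[0.03, -0.79, -0.61], [0.87, 0.32, -0.38], [0.49, -0.52, 0.70]]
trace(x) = 3.18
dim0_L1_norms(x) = [5.15, 9.54, 6.28]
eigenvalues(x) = [(3.95+0j), (-0.38+2.64j), (-0.38-2.64j)]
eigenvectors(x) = [[-0.96+0.00j, -0.11-0.41j, (-0.11+0.41j)], [(-0.25+0j), (0.46+0.34j), 0.46-0.34j], [(-0.14+0j), (-0.71+0j), -0.71-0.00j]]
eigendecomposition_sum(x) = [[(2.8+0j), (3.42-0j), (1.75-0j)], [(0.73+0j), 0.89-0.00j, 0.46-0.00j], [(0.41+0j), 0.50-0.00j, (0.26-0j)]] + [[(0.14+0.41j), (-0.05-1.17j), -0.85-0.72j], [(-0.48-0.32j), (1.01+1.19j), 1.48+0.06j], [0.72-0.03j, (-1.9-0.45j), -1.53+1.04j]] + [[(0.14-0.41j), -0.05+1.17j, (-0.85+0.72j)], [(-0.48+0.32j), 1.01-1.19j, (1.48-0.06j)], [(0.72+0.03j), (-1.9+0.45j), (-1.53-1.04j)]]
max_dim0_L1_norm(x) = 9.54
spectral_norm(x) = 6.72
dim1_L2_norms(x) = [4.52, 4.5, 4.71]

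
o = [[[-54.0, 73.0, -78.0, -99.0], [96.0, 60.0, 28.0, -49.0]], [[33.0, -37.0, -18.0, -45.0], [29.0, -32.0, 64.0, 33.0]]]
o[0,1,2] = 28.0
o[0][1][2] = 28.0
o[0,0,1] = 73.0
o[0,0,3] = -99.0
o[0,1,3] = -49.0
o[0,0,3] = -99.0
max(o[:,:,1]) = 73.0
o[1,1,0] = 29.0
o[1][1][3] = 33.0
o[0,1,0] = 96.0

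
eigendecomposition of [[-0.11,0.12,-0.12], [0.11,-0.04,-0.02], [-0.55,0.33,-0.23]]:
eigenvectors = [[-0.35,  0.64,  0.24], [0.05,  0.60,  0.77], [-0.94,  -0.47,  0.60]]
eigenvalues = [-0.45, 0.09, -0.02]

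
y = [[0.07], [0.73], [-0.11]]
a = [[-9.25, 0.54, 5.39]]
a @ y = [[-0.85]]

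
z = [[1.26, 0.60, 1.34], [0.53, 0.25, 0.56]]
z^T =[[1.26, 0.53], [0.6, 0.25], [1.34, 0.56]]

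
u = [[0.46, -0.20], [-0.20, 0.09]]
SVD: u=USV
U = [[-0.92,0.40], [0.4,0.92]]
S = [0.55, 0.0]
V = [[-0.92, 0.4], [0.4, 0.92]]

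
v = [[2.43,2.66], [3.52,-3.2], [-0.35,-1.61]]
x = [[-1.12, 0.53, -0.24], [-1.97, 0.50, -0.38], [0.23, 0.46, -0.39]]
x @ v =[[-0.77, -4.29], [-2.89, -6.23], [2.31, -0.23]]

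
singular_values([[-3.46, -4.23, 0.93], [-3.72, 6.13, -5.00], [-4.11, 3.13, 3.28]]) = [9.36, 6.21, 4.3]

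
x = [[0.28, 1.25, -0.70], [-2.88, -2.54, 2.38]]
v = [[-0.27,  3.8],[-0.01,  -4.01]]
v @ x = [[-11.02, -9.99, 9.23], [11.55, 10.17, -9.54]]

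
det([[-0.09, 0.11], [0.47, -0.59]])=0.001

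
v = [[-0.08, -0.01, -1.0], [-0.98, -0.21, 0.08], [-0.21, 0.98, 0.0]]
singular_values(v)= [1.01, 1.01, 1.0]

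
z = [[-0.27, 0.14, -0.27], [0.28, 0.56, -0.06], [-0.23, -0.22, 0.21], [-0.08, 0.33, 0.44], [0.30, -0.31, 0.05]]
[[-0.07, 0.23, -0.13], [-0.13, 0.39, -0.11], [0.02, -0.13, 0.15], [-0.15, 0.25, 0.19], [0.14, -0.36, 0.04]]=z @ [[0.15, -0.32, -0.07], [-0.32, 0.84, -0.11], [-0.07, -0.11, 0.51]]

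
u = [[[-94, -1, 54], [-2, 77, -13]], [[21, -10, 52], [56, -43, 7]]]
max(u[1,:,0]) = 56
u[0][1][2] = -13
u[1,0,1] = -10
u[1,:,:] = [[21, -10, 52], [56, -43, 7]]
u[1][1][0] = 56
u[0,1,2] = -13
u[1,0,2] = 52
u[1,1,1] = -43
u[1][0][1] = -10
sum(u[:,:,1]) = 23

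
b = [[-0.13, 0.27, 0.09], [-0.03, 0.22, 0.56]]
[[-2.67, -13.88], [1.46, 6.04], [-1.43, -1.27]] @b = [[0.76, -3.77, -8.01],[-0.37, 1.72, 3.51],[0.22, -0.67, -0.84]]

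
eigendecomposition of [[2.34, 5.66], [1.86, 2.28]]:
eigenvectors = [[0.87, -0.87], [0.49, 0.50]]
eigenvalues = [5.55, -0.93]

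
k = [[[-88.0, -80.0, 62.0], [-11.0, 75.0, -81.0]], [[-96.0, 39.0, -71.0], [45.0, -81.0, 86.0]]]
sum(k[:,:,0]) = -150.0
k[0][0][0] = -88.0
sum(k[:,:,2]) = -4.0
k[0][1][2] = -81.0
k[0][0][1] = -80.0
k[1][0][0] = -96.0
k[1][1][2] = 86.0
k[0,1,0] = -11.0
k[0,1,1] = 75.0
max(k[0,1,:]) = 75.0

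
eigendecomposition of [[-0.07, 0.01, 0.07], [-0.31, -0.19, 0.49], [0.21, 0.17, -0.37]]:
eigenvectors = [[(0.07+0j),0.75+0.00j,0.75-0.00j], [(0.78+0j),0.29+0.11j,0.29-0.11j], [(-0.62+0j),0.58+0.04j,(0.58-0.04j)]]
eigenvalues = [(-0.61+0j), (-0.01+0.01j), (-0.01-0.01j)]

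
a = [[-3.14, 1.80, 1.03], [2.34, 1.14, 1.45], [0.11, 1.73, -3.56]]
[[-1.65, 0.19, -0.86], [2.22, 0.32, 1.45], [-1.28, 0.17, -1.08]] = a@[[0.68, 0.04, 0.40], [0.04, 0.16, 0.03], [0.4, 0.03, 0.33]]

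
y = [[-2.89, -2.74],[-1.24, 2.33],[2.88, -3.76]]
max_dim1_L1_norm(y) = 6.64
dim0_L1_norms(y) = [7.01, 8.83]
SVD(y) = [[0.22, 0.97], [-0.48, 0.02], [0.85, -0.23]] @ diag([5.47138181869839, 3.914355757211741]) @ [[0.44, -0.9], [-0.90, -0.44]]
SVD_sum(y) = [[0.52, -1.06], [-1.17, 2.37], [2.06, -4.17]] + [[-3.41, -1.68], [-0.07, -0.04], [0.82, 0.41]]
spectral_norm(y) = 5.47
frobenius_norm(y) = 6.73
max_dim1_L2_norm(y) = 4.74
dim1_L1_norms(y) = [5.63, 3.57, 6.64]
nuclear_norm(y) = 9.39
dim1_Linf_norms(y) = [2.89, 2.33, 3.76]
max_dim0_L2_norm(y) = 5.2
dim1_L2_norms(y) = [3.98, 2.64, 4.74]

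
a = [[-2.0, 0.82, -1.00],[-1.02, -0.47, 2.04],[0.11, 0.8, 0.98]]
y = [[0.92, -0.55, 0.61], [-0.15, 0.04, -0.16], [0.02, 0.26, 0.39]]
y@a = [[-1.21,1.50,-1.44], [0.24,-0.27,0.07], [-0.26,0.21,0.89]]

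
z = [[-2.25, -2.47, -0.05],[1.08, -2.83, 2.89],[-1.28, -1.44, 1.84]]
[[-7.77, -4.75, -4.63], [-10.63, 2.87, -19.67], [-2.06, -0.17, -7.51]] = z @ [[-1.56, 1.17, -1.88], [4.54, 0.83, 3.64], [1.35, 1.37, -2.54]]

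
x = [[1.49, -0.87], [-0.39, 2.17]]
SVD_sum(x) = [[0.66, -1.29], [-0.96, 1.88]] + [[0.83, 0.42], [0.57, 0.29]]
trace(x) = 3.66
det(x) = 2.89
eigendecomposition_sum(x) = [[0.87, 0.75], [0.33, 0.29]] + [[0.62, -1.62], [-0.72, 1.88]]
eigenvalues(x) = [1.16, 2.5]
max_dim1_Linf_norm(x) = 2.17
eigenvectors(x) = [[-0.93, 0.65], [-0.36, -0.76]]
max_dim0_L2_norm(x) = 2.34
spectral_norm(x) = 2.56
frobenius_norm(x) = 2.80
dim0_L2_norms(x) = [1.54, 2.34]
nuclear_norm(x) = 3.69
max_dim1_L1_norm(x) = 2.56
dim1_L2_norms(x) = [1.73, 2.2]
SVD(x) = [[-0.57, 0.82], [0.82, 0.57]] @ diag([2.5615616629964606, 1.1297795566688253]) @ [[-0.46, 0.89], [0.89, 0.46]]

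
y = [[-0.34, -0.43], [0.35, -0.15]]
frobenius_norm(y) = 0.67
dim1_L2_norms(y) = [0.55, 0.38]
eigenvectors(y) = [[(0.74+0j), 0.74-0.00j], [-0.16-0.65j, -0.16+0.65j]]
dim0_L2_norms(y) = [0.49, 0.46]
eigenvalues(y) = [(-0.24+0.38j), (-0.24-0.38j)]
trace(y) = -0.49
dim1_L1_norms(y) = [0.77, 0.5]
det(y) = 0.20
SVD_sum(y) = [[-0.41, -0.35], [0.13, 0.11]] + [[0.07, -0.08],[0.22, -0.26]]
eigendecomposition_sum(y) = [[(-0.17+0.16j), -0.22-0.14j], [(0.18+0.11j), -0.07+0.22j]] + [[-0.17-0.16j, (-0.22+0.14j)],[(0.17-0.11j), -0.07-0.22j]]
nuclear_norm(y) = 0.92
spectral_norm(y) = 0.56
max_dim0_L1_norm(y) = 0.69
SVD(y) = [[-0.95, 0.3], [0.30, 0.95]] @ diag([0.5636479392920155, 0.3574926580111324]) @ [[0.76,0.65], [0.65,-0.76]]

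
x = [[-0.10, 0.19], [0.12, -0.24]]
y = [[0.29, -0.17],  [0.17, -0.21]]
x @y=[[0.00, -0.02], [-0.01, 0.03]]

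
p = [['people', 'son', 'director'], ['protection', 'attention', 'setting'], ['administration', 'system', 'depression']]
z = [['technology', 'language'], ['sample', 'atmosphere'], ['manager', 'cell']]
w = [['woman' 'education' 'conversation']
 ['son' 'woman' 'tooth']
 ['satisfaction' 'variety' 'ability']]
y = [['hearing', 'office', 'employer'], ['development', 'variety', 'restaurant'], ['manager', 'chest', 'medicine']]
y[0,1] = 'office'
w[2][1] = 'variety'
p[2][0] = 'administration'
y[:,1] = ['office', 'variety', 'chest']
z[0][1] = 'language'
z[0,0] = 'technology'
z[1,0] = 'sample'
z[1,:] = ['sample', 'atmosphere']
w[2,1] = 'variety'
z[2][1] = 'cell'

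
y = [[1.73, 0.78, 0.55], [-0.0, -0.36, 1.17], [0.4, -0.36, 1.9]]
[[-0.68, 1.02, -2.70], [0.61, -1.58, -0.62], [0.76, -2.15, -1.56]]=y@ [[0.19, 0.59, -1.44], [-1.36, 0.78, 0.09], [0.10, -1.11, -0.50]]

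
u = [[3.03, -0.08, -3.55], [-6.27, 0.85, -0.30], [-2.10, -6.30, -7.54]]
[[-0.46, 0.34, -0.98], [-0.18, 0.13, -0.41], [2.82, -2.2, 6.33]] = u @ [[-0.05,0.04,-0.11], [-0.55,0.42,-1.22], [0.10,-0.07,0.21]]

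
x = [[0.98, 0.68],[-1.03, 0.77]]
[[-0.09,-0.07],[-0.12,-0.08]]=x@[[0.01,0.0], [-0.14,-0.10]]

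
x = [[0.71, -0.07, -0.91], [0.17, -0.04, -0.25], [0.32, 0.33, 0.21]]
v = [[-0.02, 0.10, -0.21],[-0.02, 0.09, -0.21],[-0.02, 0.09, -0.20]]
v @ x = [[-0.06, -0.07, -0.05], [-0.07, -0.07, -0.05], [-0.06, -0.07, -0.05]]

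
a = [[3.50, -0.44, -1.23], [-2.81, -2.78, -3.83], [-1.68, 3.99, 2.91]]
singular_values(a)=[6.86, 4.8, 1.16]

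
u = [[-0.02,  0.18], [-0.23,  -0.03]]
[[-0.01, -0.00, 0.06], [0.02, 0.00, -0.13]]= u @ [[-0.07, -0.02, 0.52], [-0.05, -0.01, 0.40]]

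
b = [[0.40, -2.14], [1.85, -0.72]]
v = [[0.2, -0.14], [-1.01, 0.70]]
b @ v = [[2.24, -1.55], [1.10, -0.76]]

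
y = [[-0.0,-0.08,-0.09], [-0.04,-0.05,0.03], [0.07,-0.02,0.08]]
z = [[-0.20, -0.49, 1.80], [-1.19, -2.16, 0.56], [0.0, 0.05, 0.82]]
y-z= [[0.2, 0.41, -1.89], [1.15, 2.11, -0.53], [0.07, -0.07, -0.74]]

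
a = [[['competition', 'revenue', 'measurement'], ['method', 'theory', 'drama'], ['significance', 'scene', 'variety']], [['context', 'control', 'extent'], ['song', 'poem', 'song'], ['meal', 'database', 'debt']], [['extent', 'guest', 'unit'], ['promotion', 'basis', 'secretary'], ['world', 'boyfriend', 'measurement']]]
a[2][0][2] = 'unit'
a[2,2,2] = 'measurement'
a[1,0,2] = 'extent'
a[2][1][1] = 'basis'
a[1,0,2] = 'extent'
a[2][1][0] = 'promotion'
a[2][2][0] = 'world'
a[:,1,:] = [['method', 'theory', 'drama'], ['song', 'poem', 'song'], ['promotion', 'basis', 'secretary']]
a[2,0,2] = 'unit'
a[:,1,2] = ['drama', 'song', 'secretary']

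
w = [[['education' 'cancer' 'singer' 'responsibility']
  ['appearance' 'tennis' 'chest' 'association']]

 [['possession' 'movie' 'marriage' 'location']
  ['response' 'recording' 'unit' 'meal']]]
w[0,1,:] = ['appearance', 'tennis', 'chest', 'association']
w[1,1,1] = 'recording'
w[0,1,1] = 'tennis'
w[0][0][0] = 'education'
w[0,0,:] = ['education', 'cancer', 'singer', 'responsibility']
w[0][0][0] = 'education'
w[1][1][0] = 'response'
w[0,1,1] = 'tennis'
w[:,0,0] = ['education', 'possession']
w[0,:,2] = ['singer', 'chest']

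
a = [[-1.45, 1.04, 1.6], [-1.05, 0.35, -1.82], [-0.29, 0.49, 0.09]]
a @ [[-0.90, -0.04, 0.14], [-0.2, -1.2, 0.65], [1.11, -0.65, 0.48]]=[[2.87, -2.23, 1.24], [-1.15, 0.81, -0.79], [0.26, -0.63, 0.32]]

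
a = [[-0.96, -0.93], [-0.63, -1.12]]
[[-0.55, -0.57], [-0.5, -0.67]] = a @ [[0.31, 0.03],[0.27, 0.58]]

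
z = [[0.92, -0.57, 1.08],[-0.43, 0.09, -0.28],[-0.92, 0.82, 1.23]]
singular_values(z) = [1.74, 1.61, 0.15]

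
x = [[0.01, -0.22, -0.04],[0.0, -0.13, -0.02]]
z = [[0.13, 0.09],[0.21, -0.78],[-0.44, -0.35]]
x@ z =[[-0.03, 0.19],[-0.02, 0.11]]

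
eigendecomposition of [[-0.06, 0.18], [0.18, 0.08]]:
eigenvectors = [[-0.83,-0.56], [0.56,-0.83]]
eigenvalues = [-0.18, 0.2]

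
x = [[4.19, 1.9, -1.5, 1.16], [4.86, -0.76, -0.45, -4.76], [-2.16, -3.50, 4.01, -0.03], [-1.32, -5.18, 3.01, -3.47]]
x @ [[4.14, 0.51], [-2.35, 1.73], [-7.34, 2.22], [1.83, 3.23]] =[[26.01, 5.84],[16.50, -15.21],[-30.21, 1.65],[-21.74, -14.16]]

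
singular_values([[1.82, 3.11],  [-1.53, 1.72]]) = [3.71, 2.13]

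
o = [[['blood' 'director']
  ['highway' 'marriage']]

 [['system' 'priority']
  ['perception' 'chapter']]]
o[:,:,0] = [['blood', 'highway'], ['system', 'perception']]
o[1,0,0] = 'system'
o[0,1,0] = 'highway'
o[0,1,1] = 'marriage'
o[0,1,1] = 'marriage'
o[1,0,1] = 'priority'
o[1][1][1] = 'chapter'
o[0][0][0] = 'blood'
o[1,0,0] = 'system'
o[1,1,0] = 'perception'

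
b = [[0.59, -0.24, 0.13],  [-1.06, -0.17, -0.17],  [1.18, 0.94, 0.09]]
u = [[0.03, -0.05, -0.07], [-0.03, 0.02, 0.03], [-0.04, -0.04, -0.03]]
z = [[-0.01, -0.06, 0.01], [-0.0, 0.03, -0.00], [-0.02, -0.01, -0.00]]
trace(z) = 0.02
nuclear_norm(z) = 0.09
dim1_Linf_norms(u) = [0.07, 0.03, 0.04]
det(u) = -0.00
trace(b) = 0.51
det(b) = 0.01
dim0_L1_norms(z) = [0.03, 0.1, 0.01]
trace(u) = 0.02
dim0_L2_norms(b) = [1.69, 0.98, 0.23]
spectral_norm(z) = 0.07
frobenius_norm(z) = 0.07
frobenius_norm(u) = 0.12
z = u @ b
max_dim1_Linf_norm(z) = 0.06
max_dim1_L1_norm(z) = 0.08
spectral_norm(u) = 0.11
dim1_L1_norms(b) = [0.96, 1.4, 2.21]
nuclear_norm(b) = 2.53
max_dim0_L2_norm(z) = 0.07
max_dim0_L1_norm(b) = 2.83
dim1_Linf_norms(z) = [0.06, 0.03, 0.02]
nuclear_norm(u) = 0.17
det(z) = 0.00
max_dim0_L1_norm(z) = 0.1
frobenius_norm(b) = 1.97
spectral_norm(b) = 1.86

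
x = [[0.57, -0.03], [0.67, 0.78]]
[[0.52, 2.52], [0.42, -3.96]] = x@[[0.90, 3.97],[-0.24, -8.49]]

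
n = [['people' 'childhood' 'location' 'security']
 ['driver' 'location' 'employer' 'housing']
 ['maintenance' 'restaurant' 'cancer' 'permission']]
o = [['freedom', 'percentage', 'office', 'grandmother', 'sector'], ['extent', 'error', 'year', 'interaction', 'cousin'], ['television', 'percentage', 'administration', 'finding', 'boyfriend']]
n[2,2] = 'cancer'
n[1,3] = 'housing'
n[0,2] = 'location'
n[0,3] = 'security'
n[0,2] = 'location'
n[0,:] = ['people', 'childhood', 'location', 'security']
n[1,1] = 'location'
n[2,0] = 'maintenance'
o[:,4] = ['sector', 'cousin', 'boyfriend']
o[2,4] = 'boyfriend'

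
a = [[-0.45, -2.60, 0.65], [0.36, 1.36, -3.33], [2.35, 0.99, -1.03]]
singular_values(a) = [4.54, 2.07, 1.77]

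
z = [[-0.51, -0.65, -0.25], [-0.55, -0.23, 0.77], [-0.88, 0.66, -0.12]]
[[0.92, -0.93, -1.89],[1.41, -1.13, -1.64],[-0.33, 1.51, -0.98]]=z @ [[-0.69,-0.14,2.13], [-1.25,1.92,1.32], [0.96,-1.00,-0.22]]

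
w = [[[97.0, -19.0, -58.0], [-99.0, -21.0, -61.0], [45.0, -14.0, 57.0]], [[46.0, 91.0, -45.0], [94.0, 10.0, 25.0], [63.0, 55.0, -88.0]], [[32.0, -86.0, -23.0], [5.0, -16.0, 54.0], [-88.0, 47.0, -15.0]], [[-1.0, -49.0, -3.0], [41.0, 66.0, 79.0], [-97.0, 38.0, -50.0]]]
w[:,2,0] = [45.0, 63.0, -88.0, -97.0]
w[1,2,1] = 55.0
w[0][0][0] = 97.0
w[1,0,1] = 91.0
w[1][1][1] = 10.0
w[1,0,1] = 91.0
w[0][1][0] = -99.0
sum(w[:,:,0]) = 138.0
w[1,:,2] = [-45.0, 25.0, -88.0]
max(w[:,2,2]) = 57.0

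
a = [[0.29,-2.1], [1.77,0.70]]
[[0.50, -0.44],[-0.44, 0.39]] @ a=[[-0.63, -1.36], [0.56, 1.20]]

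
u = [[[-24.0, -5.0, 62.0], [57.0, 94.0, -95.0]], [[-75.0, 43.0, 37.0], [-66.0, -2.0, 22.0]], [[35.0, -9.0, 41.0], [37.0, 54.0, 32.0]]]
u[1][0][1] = 43.0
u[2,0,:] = [35.0, -9.0, 41.0]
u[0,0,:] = [-24.0, -5.0, 62.0]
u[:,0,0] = [-24.0, -75.0, 35.0]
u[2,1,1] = 54.0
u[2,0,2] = 41.0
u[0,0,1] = -5.0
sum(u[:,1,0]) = 28.0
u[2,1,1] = 54.0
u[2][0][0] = 35.0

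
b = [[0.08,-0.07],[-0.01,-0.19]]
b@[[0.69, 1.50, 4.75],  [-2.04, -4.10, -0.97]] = [[0.20, 0.41, 0.45], [0.38, 0.76, 0.14]]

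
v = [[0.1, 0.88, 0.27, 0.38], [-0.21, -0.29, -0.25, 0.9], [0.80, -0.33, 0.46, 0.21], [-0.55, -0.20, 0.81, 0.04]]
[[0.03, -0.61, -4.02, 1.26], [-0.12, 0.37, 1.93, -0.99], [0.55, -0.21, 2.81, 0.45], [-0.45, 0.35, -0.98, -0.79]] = v @ [[0.72, -0.5, 1.97, 1.14], [-0.03, -0.64, -4.79, 1.40], [-0.07, -0.07, -1.09, 0.16], [0.0, 0.07, 0.76, -0.34]]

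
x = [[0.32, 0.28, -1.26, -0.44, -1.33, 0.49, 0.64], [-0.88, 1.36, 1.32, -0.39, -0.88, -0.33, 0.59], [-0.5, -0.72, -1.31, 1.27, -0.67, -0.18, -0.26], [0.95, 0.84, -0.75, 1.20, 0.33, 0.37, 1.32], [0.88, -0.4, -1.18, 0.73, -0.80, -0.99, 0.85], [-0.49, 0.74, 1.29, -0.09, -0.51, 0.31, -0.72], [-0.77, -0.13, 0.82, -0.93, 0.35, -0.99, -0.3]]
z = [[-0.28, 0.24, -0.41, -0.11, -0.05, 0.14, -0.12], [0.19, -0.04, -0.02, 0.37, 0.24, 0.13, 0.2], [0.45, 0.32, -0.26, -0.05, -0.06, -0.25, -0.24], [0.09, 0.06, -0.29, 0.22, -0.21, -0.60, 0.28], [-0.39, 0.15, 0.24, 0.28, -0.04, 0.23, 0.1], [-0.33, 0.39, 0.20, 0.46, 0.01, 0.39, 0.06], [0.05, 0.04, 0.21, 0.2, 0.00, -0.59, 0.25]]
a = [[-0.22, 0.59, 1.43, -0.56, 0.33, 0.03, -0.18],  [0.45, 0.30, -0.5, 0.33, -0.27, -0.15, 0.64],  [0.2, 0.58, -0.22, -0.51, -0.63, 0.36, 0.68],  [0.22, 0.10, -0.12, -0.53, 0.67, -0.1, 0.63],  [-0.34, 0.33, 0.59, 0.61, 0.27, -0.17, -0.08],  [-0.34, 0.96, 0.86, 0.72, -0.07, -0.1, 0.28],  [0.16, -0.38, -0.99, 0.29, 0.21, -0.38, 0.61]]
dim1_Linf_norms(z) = [0.41, 0.37, 0.45, 0.6, 0.39, 0.46, 0.59]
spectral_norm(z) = 1.19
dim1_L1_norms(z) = [1.35, 1.19, 1.63, 1.75, 1.43, 1.84, 1.34]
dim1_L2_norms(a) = [1.7, 1.08, 1.29, 1.1, 1.03, 1.55, 1.34]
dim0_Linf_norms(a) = [0.45, 0.96, 1.43, 0.72, 0.67, 0.38, 0.68]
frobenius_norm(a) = 3.49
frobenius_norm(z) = 1.82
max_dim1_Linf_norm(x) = 1.36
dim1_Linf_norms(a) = [1.43, 0.64, 0.68, 0.67, 0.61, 0.96, 0.99]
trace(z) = 0.24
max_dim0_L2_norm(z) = 1.01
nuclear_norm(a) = 7.16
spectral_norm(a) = 2.47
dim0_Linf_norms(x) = [0.95, 1.36, 1.32, 1.27, 1.33, 0.99, 1.32]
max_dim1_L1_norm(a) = 3.34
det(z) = -0.00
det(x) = -8.00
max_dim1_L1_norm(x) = 5.83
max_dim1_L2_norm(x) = 2.4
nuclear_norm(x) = 12.74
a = z @ x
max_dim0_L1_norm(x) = 7.93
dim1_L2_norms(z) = [0.59, 0.54, 0.71, 0.79, 0.61, 0.82, 0.71]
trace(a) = 0.11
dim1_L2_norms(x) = [2.09, 2.4, 2.16, 2.37, 2.28, 1.83, 1.83]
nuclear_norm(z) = 3.99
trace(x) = 0.78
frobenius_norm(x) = 5.68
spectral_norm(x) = 3.99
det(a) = 0.00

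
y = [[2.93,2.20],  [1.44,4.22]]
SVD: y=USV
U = [[-0.62, -0.79], [-0.79, 0.62]]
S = [5.53, 1.66]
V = [[-0.53, -0.85], [-0.85, 0.53]]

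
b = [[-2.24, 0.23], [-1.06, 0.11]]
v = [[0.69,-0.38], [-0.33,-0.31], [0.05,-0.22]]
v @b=[[-1.14, 0.12], [1.07, -0.11], [0.12, -0.01]]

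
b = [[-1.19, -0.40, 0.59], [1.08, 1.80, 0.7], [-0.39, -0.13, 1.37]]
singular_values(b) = [2.37, 1.74, 0.49]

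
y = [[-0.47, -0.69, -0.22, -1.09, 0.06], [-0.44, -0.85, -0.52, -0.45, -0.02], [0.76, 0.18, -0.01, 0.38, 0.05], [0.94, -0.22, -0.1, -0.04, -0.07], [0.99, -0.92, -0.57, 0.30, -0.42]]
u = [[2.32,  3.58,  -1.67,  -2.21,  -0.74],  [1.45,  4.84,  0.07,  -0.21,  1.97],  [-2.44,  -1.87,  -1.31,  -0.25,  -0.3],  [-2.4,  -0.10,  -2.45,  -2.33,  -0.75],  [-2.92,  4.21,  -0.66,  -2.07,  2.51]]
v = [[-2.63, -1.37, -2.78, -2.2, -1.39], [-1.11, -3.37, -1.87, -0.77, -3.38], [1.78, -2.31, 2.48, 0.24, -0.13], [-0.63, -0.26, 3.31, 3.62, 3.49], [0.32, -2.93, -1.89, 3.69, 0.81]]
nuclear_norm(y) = 4.58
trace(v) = 0.91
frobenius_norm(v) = 11.37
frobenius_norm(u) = 11.06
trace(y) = -1.79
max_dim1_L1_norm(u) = 12.37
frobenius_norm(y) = 2.73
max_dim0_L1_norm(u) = 14.6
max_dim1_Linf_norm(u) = 4.84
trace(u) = 6.03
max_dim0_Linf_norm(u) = 4.84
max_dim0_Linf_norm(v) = 3.69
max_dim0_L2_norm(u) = 7.58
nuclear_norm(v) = 21.97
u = y @ v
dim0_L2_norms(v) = [3.44, 5.22, 5.65, 5.68, 5.12]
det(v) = 548.43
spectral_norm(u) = 8.38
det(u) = -1.40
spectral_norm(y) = 1.93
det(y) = -0.00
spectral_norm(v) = 8.41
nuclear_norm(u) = 19.13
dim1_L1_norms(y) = [2.53, 2.28, 1.38, 1.37, 3.2]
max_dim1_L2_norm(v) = 6.06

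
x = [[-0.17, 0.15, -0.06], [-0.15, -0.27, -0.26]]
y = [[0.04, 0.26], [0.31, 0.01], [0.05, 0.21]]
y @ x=[[-0.05, -0.06, -0.07], [-0.05, 0.04, -0.02], [-0.04, -0.05, -0.06]]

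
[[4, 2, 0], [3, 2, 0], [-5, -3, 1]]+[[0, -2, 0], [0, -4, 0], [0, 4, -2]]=[[4, 0, 0], [3, -2, 0], [-5, 1, -1]]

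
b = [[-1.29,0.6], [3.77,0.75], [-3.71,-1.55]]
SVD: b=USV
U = [[-0.19, -0.85],[0.68, 0.25],[-0.71, 0.47]]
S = [5.64, 1.09]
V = [[0.96, 0.26], [0.26, -0.96]]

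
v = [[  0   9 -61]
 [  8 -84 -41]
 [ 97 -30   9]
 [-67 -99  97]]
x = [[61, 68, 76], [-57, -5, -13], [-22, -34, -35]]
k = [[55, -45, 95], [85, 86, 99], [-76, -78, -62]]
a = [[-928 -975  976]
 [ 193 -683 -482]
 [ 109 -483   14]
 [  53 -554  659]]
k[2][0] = -76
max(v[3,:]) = 97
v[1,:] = [8, -84, -41]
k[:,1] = [-45, 86, -78]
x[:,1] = [68, -5, -34]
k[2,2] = -62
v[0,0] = 0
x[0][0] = 61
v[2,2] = 9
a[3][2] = 659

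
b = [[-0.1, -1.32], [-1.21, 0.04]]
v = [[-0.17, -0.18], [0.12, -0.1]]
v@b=[[0.23,0.22], [0.11,-0.16]]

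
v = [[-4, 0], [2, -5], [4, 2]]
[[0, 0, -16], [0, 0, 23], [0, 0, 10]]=v@[[0, 0, 4], [0, 0, -3]]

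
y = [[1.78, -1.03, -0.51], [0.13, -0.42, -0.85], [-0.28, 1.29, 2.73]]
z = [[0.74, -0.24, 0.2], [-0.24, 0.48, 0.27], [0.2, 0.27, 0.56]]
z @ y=[[1.23, -0.40, 0.37], [-0.44, 0.39, 0.45], [0.23, 0.40, 1.20]]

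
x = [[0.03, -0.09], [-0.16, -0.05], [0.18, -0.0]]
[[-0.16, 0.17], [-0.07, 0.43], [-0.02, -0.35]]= x@ [[-0.13, -1.92], [1.77, -2.52]]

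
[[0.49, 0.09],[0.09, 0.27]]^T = [[0.49, 0.09], [0.09, 0.27]]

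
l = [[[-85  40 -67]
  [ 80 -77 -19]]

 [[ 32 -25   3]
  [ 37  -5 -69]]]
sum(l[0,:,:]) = -128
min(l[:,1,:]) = -77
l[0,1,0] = 80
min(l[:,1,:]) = -77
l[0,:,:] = [[-85, 40, -67], [80, -77, -19]]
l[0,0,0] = -85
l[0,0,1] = 40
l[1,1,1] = -5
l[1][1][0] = 37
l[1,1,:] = [37, -5, -69]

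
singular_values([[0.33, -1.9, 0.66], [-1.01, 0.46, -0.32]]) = [2.18, 0.86]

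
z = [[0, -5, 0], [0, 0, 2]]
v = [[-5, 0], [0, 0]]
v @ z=[[0, 25, 0], [0, 0, 0]]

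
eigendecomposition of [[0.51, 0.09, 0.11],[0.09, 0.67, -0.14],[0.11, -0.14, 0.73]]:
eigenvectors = [[-0.76, 0.64, 0.11],[0.47, 0.66, -0.58],[0.44, 0.4, 0.80]]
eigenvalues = [0.39, 0.67, 0.85]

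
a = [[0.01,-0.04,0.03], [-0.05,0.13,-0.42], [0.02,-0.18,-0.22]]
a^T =[[0.01, -0.05, 0.02], [-0.04, 0.13, -0.18], [0.03, -0.42, -0.22]]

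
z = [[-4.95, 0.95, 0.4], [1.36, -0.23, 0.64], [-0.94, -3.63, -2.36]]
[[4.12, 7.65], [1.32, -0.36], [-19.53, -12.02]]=z@ [[0.06, -0.96], [3.33, 2.11], [3.13, 2.23]]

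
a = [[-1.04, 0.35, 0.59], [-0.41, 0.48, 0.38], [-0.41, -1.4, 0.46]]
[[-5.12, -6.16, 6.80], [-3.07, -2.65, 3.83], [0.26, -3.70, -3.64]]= a @[[2.73, 4.63, -5.93],[-1.89, 0.45, 3.92],[-2.75, -2.54, -1.26]]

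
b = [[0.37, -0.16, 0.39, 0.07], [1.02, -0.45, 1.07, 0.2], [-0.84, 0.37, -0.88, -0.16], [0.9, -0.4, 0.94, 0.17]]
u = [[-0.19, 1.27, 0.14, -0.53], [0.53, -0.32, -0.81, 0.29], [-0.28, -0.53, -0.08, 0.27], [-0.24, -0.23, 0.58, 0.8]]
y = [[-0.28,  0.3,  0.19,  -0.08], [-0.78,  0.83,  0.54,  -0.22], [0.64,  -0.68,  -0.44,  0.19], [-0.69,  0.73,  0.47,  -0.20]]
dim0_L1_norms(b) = [3.13, 1.38, 3.28, 0.6]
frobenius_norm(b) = 2.50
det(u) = 0.31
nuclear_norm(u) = 3.69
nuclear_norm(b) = 2.52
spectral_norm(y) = 2.05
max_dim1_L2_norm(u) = 1.4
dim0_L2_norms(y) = [1.25, 1.33, 0.86, 0.36]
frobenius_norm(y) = 2.05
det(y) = 0.00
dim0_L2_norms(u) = [0.67, 1.43, 1.01, 1.04]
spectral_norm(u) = 1.68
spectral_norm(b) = 2.50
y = b @ u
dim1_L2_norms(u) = [1.4, 1.06, 0.66, 1.04]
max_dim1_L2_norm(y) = 1.28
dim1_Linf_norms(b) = [0.39, 1.07, 0.88, 0.94]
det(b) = 0.00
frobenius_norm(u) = 2.14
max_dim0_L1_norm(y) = 2.54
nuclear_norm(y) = 2.07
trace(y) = -0.09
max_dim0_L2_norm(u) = 1.43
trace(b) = -0.79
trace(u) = 0.21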